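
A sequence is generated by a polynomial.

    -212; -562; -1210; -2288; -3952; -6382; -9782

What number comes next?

-350, -648, -1078, -1664, -2430, -3400
-298, -430, -586, -766, -970
-132, -156, -180, -204
-24, -24, -24
The fourth differences are constant (-24).
-204 − 24 = -228;  -970 − 228 = -1198;  -3400 − 1198 = -4598;  -9782 − 4598 = -14380

-14380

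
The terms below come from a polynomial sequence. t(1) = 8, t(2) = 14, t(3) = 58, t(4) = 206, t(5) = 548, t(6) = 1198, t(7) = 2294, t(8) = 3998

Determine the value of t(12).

20974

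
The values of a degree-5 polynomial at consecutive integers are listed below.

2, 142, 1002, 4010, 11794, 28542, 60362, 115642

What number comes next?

D1: 140  860  3008  7784  16748  31820  55280
D2: 720  2148  4776  8964  15072  23460
D3: 1428  2628  4188  6108  8388
D4: 1200  1560  1920  2280
D5: 360  360  360
Fifth differences constant at 360.
2280 + 360 = 2640;  8388 + 2640 = 11028;  23460 + 11028 = 34488;  55280 + 34488 = 89768;  115642 + 89768 = 205410

205410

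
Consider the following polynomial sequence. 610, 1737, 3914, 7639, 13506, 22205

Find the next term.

Δ: 1127 , 2177 , 3725 , 5867 , 8699
Δ²: 1050 , 1548 , 2142 , 2832
Δ³: 498 , 594 , 690
Δ⁴: 96 , 96
Constant fourth difference = 96, so extend:
690 + 96 = 786;  2832 + 786 = 3618;  8699 + 3618 = 12317;  22205 + 12317 = 34522

34522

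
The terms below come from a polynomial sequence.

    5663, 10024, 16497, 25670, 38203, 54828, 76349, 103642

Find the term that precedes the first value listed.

2898

Δ: 4361, 6473, 9173, 12533, 16625, 21521, 27293
Δ²: 2112, 2700, 3360, 4092, 4896, 5772
Δ³: 588, 660, 732, 804, 876
Δ⁴: 72, 72, 72, 72
The fourth differences are constant at 72.
Work back: 588 − 72 = 516;  2112 − 516 = 1596;  4361 − 1596 = 2765;  5663 − 2765 = 2898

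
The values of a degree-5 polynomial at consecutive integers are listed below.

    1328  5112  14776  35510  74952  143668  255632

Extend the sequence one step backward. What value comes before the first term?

Δ: 3784, 9664, 20734, 39442, 68716, 111964
Δ²: 5880, 11070, 18708, 29274, 43248
Δ³: 5190, 7638, 10566, 13974
Δ⁴: 2448, 2928, 3408
Δ⁵: 480, 480
The fifth differences are constant at 480.
Work back: 2448 − 480 = 1968;  5190 − 1968 = 3222;  5880 − 3222 = 2658;  3784 − 2658 = 1126;  1328 − 1126 = 202

202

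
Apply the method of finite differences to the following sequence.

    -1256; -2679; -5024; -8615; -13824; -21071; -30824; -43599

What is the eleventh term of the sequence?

First differences: -1423, -2345, -3591, -5209, -7247, -9753, -12775
Second differences: -922, -1246, -1618, -2038, -2506, -3022
Third differences: -324, -372, -420, -468, -516
Fourth differences: -48, -48, -48, -48
Fourth differences constant at -48.
-516 − 48 = -564;  -3022 − 564 = -3586;  -12775 − 3586 = -16361;  -43599 − 16361 = -59960
-564 − 48 = -612;  -3586 − 612 = -4198;  -16361 − 4198 = -20559;  -59960 − 20559 = -80519
-612 − 48 = -660;  -4198 − 660 = -4858;  -20559 − 4858 = -25417;  -80519 − 25417 = -105936

-105936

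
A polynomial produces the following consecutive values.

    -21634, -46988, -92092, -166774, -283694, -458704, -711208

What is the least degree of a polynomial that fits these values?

D1: -25354, -45104, -74682, -116920, -175010, -252504
D2: -19750, -29578, -42238, -58090, -77494
D3: -9828, -12660, -15852, -19404
D4: -2832, -3192, -3552
D5: -360, -360
The fifth differences are constant, so the polynomial has degree 5.

5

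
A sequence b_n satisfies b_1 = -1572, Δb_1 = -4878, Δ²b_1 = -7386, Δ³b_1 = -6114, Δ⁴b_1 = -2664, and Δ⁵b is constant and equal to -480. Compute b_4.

-44478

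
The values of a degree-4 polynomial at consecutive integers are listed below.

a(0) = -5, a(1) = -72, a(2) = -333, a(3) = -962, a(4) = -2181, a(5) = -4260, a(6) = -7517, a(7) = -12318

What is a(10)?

First differences: -67, -261, -629, -1219, -2079, -3257, -4801
Second differences: -194, -368, -590, -860, -1178, -1544
Third differences: -174, -222, -270, -318, -366
Fourth differences: -48, -48, -48, -48
Constant fourth difference = -48, so extend:
-366 − 48 = -414;  -1544 − 414 = -1958;  -4801 − 1958 = -6759;  -12318 − 6759 = -19077
-414 − 48 = -462;  -1958 − 462 = -2420;  -6759 − 2420 = -9179;  -19077 − 9179 = -28256
-462 − 48 = -510;  -2420 − 510 = -2930;  -9179 − 2930 = -12109;  -28256 − 12109 = -40365

-40365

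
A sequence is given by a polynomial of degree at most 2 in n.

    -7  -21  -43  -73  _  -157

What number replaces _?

-111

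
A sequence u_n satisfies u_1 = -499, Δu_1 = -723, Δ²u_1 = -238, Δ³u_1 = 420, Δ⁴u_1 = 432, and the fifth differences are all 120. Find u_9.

Build the table forward from the leading diagonal:
D5: 120  120  120  120  120  120  120  120  120
D4: 432  552  672  792  912  1032  1152  1272  1392
D3: 420  852  1404  2076  2868  3780  4812  5964  7236
D2: -238  182  1034  2438  4514  7382  11162  15974  21938
D1: -723  -961  -779  255  2693  7207  14589  25751  41725
u: -499  -1222  -2183  -2962  -2707  -14  7193  21782  47533

47533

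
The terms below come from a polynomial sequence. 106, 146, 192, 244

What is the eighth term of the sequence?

Δ: 40  46  52
Δ²: 6  6
The second differences are constant (6).
52 + 6 = 58;  244 + 58 = 302
58 + 6 = 64;  302 + 64 = 366
64 + 6 = 70;  366 + 70 = 436
70 + 6 = 76;  436 + 76 = 512

512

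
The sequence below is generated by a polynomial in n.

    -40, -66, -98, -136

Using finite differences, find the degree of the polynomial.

2

First differences: -26, -32, -38
Second differences: -6, -6
The second differences are constant, so the polynomial has degree 2.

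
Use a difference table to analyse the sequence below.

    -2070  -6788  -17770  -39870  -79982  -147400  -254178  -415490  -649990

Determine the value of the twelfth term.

Δ: -4718 , -10982 , -22100 , -40112 , -67418 , -106778 , -161312 , -234500
Δ²: -6264 , -11118 , -18012 , -27306 , -39360 , -54534 , -73188
Δ³: -4854 , -6894 , -9294 , -12054 , -15174 , -18654
Δ⁴: -2040 , -2400 , -2760 , -3120 , -3480
Δ⁵: -360 , -360 , -360 , -360
Constant fifth difference = -360, so extend:
-3480 − 360 = -3840;  -18654 − 3840 = -22494;  -73188 − 22494 = -95682;  -234500 − 95682 = -330182;  -649990 − 330182 = -980172
-3840 − 360 = -4200;  -22494 − 4200 = -26694;  -95682 − 26694 = -122376;  -330182 − 122376 = -452558;  -980172 − 452558 = -1432730
-4200 − 360 = -4560;  -26694 − 4560 = -31254;  -122376 − 31254 = -153630;  -452558 − 153630 = -606188;  -1432730 − 606188 = -2038918

-2038918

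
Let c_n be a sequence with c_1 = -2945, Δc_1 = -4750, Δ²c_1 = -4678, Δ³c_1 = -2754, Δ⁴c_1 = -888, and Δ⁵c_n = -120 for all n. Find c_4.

-33983

Build the table forward from the leading diagonal:
Fifth differences: -120, -120, -120, -120
Fourth differences: -888, -1008, -1128, -1248
Third differences: -2754, -3642, -4650, -5778
Second differences: -4678, -7432, -11074, -15724
First differences: -4750, -9428, -16860, -27934
c: -2945, -7695, -17123, -33983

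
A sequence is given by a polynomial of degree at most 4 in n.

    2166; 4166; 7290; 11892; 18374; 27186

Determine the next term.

38826

Δ: 2000 , 3124 , 4602 , 6482 , 8812
Δ²: 1124 , 1478 , 1880 , 2330
Δ³: 354 , 402 , 450
Δ⁴: 48 , 48
Constant fourth difference = 48, so extend:
450 + 48 = 498;  2330 + 498 = 2828;  8812 + 2828 = 11640;  27186 + 11640 = 38826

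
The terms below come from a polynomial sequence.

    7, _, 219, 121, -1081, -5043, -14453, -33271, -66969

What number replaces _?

Using the last 7 terms:
-98, -1202, -3962, -9410, -18818, -33698
-1104, -2760, -5448, -9408, -14880
-1656, -2688, -3960, -5472
-1032, -1272, -1512
-240, -240
Constant fifth difference = -240.
Extend backward: -1032 + 240 = -792;  -1656 + 792 = -864;  -1104 + 864 = -240;  -98 + 240 = 142;  219 − 142 = 77

77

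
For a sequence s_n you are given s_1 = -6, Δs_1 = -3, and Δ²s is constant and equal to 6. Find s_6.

Build the table forward from the leading diagonal:
Second differences: 6, 6, 6, 6, 6, 6
First differences: -3, 3, 9, 15, 21, 27
s: -6, -9, -6, 3, 18, 39

39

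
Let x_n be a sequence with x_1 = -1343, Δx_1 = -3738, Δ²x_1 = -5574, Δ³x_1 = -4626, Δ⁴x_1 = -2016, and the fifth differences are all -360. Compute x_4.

-33905

Build the table forward from the leading diagonal:
D5: -360  -360  -360  -360
D4: -2016  -2376  -2736  -3096
D3: -4626  -6642  -9018  -11754
D2: -5574  -10200  -16842  -25860
D1: -3738  -9312  -19512  -36354
x: -1343  -5081  -14393  -33905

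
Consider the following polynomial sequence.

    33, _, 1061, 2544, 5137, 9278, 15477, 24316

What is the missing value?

Using the last 6 terms:
D1: 1483, 2593, 4141, 6199, 8839
D2: 1110, 1548, 2058, 2640
D3: 438, 510, 582
D4: 72, 72
Constant fourth difference = 72.
Extend backward: 438 − 72 = 366;  1110 − 366 = 744;  1483 − 744 = 739;  1061 − 739 = 322

322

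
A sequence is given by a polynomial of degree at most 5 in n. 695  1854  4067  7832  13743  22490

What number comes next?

34859

First differences: 1159 , 2213 , 3765 , 5911 , 8747
Second differences: 1054 , 1552 , 2146 , 2836
Third differences: 498 , 594 , 690
Fourth differences: 96 , 96
The fourth differences are constant (96).
690 + 96 = 786;  2836 + 786 = 3622;  8747 + 3622 = 12369;  22490 + 12369 = 34859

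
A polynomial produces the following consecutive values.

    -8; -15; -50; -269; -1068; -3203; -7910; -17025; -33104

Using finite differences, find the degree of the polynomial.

5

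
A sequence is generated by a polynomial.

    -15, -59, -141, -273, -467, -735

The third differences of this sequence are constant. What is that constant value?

-12

D1: -44, -82, -132, -194, -268
D2: -38, -50, -62, -74
D3: -12, -12, -12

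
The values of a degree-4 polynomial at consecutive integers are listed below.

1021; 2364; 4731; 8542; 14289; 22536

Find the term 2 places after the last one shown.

1343 , 2367 , 3811 , 5747 , 8247
1024 , 1444 , 1936 , 2500
420 , 492 , 564
72 , 72
Constant fourth difference = 72, so extend:
564 + 72 = 636;  2500 + 636 = 3136;  8247 + 3136 = 11383;  22536 + 11383 = 33919
636 + 72 = 708;  3136 + 708 = 3844;  11383 + 3844 = 15227;  33919 + 15227 = 49146

49146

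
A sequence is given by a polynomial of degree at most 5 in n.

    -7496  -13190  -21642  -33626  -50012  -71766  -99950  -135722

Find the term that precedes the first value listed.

-3882

Δ: -5694  -8452  -11984  -16386  -21754  -28184  -35772
Δ²: -2758  -3532  -4402  -5368  -6430  -7588
Δ³: -774  -870  -966  -1062  -1158
Δ⁴: -96  -96  -96  -96
The fourth differences are constant at -96.
Work back: -774 + 96 = -678;  -2758 + 678 = -2080;  -5694 + 2080 = -3614;  -7496 + 3614 = -3882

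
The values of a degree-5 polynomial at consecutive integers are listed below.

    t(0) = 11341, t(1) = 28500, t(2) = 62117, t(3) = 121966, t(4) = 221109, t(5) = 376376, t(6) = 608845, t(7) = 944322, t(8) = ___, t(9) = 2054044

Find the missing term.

Using the first 8 terms:
Δ: 17159, 33617, 59849, 99143, 155267, 232469, 335477
Δ²: 16458, 26232, 39294, 56124, 77202, 103008
Δ³: 9774, 13062, 16830, 21078, 25806
Δ⁴: 3288, 3768, 4248, 4728
Δ⁵: 480, 480, 480
Constant fifth difference = 480.
Extend forward: 4728 + 480 = 5208;  25806 + 5208 = 31014;  103008 + 31014 = 134022;  335477 + 134022 = 469499;  944322 + 469499 = 1413821

1413821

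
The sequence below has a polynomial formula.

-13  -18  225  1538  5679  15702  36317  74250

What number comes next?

138603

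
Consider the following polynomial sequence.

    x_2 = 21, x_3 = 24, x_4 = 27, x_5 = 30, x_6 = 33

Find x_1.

18

D1: 3, 3, 3, 3
The first differences are constant at 3.
Work back: 21 − 3 = 18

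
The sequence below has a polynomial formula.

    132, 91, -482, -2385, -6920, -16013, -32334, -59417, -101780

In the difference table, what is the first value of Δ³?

-798

First differences: -41, -573, -1903, -4535, -9093, -16321, -27083, -42363
Second differences: -532, -1330, -2632, -4558, -7228, -10762, -15280
Third differences: -798, -1302, -1926, -2670, -3534, -4518
Fourth differences: -504, -624, -744, -864, -984
Fifth differences: -120, -120, -120, -120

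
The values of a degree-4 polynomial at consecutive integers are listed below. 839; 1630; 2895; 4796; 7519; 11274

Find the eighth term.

D1: 791, 1265, 1901, 2723, 3755
D2: 474, 636, 822, 1032
D3: 162, 186, 210
D4: 24, 24
The fourth differences are constant (24).
210 + 24 = 234;  1032 + 234 = 1266;  3755 + 1266 = 5021;  11274 + 5021 = 16295
234 + 24 = 258;  1266 + 258 = 1524;  5021 + 1524 = 6545;  16295 + 6545 = 22840

22840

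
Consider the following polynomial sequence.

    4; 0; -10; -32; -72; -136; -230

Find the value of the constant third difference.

D1: -4, -10, -22, -40, -64, -94
D2: -6, -12, -18, -24, -30
D3: -6, -6, -6, -6

-6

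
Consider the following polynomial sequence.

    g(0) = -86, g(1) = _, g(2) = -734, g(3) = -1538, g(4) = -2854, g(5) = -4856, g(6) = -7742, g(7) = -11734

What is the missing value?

Using the last 6 terms:
-804  -1316  -2002  -2886  -3992
-512  -686  -884  -1106
-174  -198  -222
-24  -24
Constant fourth difference = -24.
Extend backward: -174 + 24 = -150;  -512 + 150 = -362;  -804 + 362 = -442;  -734 + 442 = -292

-292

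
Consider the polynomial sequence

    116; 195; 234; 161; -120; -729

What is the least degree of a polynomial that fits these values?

79, 39, -73, -281, -609
-40, -112, -208, -328
-72, -96, -120
-24, -24
The fourth differences are constant, so the polynomial has degree 4.

4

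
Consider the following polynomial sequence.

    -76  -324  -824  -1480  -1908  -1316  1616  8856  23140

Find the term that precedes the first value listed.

-248  -500  -656  -428  592  2932  7240  14284
-252  -156  228  1020  2340  4308  7044
96  384  792  1320  1968  2736
288  408  528  648  768
120  120  120  120
The fifth differences are constant at 120.
Work back: 288 − 120 = 168;  96 − 168 = -72;  -252 + 72 = -180;  -248 + 180 = -68;  -76 + 68 = -8

-8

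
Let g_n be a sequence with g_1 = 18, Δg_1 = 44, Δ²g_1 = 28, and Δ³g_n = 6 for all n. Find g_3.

134

Build the table forward from the leading diagonal:
Third differences: 6  6  6
Second differences: 28  34  40
First differences: 44  72  106
g: 18  62  134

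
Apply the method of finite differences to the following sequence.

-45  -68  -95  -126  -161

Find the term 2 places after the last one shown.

-243

First differences: -23 , -27 , -31 , -35
Second differences: -4 , -4 , -4
The second differences are constant (-4).
-35 − 4 = -39;  -161 − 39 = -200
-39 − 4 = -43;  -200 − 43 = -243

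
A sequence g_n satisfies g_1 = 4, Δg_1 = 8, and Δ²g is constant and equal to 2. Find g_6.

64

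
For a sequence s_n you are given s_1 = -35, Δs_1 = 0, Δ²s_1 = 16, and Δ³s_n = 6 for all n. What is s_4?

19

Build the table forward from the leading diagonal:
Δ³: 6  6  6  6
Δ²: 16  22  28  34
Δ: 0  16  38  66
s: -35  -35  -19  19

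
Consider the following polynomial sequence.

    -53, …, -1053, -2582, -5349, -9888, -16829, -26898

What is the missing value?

-324

Using the last 6 terms:
D1: -1529  -2767  -4539  -6941  -10069
D2: -1238  -1772  -2402  -3128
D3: -534  -630  -726
D4: -96  -96
Constant fourth difference = -96.
Extend backward: -534 + 96 = -438;  -1238 + 438 = -800;  -1529 + 800 = -729;  -1053 + 729 = -324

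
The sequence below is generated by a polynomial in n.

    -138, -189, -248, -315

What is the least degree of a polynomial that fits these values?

D1: -51, -59, -67
D2: -8, -8
The second differences are constant, so the polynomial has degree 2.

2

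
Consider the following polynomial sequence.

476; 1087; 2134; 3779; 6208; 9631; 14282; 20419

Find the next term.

28324

Δ: 611 , 1047 , 1645 , 2429 , 3423 , 4651 , 6137
Δ²: 436 , 598 , 784 , 994 , 1228 , 1486
Δ³: 162 , 186 , 210 , 234 , 258
Δ⁴: 24 , 24 , 24 , 24
Constant fourth difference = 24, so extend:
258 + 24 = 282;  1486 + 282 = 1768;  6137 + 1768 = 7905;  20419 + 7905 = 28324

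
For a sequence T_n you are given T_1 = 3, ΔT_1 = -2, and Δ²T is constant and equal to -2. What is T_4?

Build the table forward from the leading diagonal:
D2: -2, -2, -2, -2
D1: -2, -4, -6, -8
T: 3, 1, -3, -9

-9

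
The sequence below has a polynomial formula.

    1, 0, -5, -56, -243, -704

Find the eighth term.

-3240

Δ: -1, -5, -51, -187, -461
Δ²: -4, -46, -136, -274
Δ³: -42, -90, -138
Δ⁴: -48, -48
Constant fourth difference = -48, so extend:
-138 − 48 = -186;  -274 − 186 = -460;  -461 − 460 = -921;  -704 − 921 = -1625
-186 − 48 = -234;  -460 − 234 = -694;  -921 − 694 = -1615;  -1625 − 1615 = -3240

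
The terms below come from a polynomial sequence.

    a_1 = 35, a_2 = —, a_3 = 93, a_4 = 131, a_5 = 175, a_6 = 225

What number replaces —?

61

Using the last 4 terms:
First differences: 38, 44, 50
Second differences: 6, 6
Constant second difference = 6.
Extend backward: 38 − 6 = 32;  93 − 32 = 61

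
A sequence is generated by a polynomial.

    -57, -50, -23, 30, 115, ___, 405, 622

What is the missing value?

238

Using the first 5 terms:
First differences: 7  27  53  85
Second differences: 20  26  32
Third differences: 6  6
Constant third difference = 6.
Extend forward: 32 + 6 = 38;  85 + 38 = 123;  115 + 123 = 238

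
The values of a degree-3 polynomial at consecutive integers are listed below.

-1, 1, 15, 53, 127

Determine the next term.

2, 14, 38, 74
12, 24, 36
12, 12
Constant third difference = 12, so extend:
36 + 12 = 48;  74 + 48 = 122;  127 + 122 = 249

249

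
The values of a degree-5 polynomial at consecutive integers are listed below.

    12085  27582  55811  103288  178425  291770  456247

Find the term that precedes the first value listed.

4460

Δ: 15497, 28229, 47477, 75137, 113345, 164477
Δ²: 12732, 19248, 27660, 38208, 51132
Δ³: 6516, 8412, 10548, 12924
Δ⁴: 1896, 2136, 2376
Δ⁵: 240, 240
The fifth differences are constant at 240.
Work back: 1896 − 240 = 1656;  6516 − 1656 = 4860;  12732 − 4860 = 7872;  15497 − 7872 = 7625;  12085 − 7625 = 4460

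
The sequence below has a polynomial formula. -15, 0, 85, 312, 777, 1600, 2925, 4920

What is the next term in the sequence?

Δ: 15  85  227  465  823  1325  1995
Δ²: 70  142  238  358  502  670
Δ³: 72  96  120  144  168
Δ⁴: 24  24  24  24
The fourth differences are constant (24).
168 + 24 = 192;  670 + 192 = 862;  1995 + 862 = 2857;  4920 + 2857 = 7777

7777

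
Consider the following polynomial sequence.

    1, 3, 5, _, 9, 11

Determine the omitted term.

Using the first 3 terms:
Δ: 2, 2
Constant first difference = 2.
Extend forward: 5 + 2 = 7

7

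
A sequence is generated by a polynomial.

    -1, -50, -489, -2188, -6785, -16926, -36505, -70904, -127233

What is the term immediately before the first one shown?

0

First differences: -49  -439  -1699  -4597  -10141  -19579  -34399  -56329
Second differences: -390  -1260  -2898  -5544  -9438  -14820  -21930
Third differences: -870  -1638  -2646  -3894  -5382  -7110
Fourth differences: -768  -1008  -1248  -1488  -1728
Fifth differences: -240  -240  -240  -240
The fifth differences are constant at -240.
Work back: -768 + 240 = -528;  -870 + 528 = -342;  -390 + 342 = -48;  -49 + 48 = -1;  -1 + 1 = 0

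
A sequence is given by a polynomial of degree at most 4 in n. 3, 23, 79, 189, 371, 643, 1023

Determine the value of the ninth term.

20, 56, 110, 182, 272, 380
36, 54, 72, 90, 108
18, 18, 18, 18
The third differences are constant (18).
108 + 18 = 126;  380 + 126 = 506;  1023 + 506 = 1529
126 + 18 = 144;  506 + 144 = 650;  1529 + 650 = 2179

2179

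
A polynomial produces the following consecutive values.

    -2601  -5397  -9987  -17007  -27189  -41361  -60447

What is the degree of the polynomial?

-2796, -4590, -7020, -10182, -14172, -19086
-1794, -2430, -3162, -3990, -4914
-636, -732, -828, -924
-96, -96, -96
The fourth differences are constant, so the polynomial has degree 4.

4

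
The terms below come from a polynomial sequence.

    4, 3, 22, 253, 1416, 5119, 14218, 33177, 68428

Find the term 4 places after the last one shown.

590032

D1: -1  19  231  1163  3703  9099  18959  35251
D2: 20  212  932  2540  5396  9860  16292
D3: 192  720  1608  2856  4464  6432
D4: 528  888  1248  1608  1968
D5: 360  360  360  360
The fifth differences are constant (360).
1968 + 360 = 2328;  6432 + 2328 = 8760;  16292 + 8760 = 25052;  35251 + 25052 = 60303;  68428 + 60303 = 128731
2328 + 360 = 2688;  8760 + 2688 = 11448;  25052 + 11448 = 36500;  60303 + 36500 = 96803;  128731 + 96803 = 225534
2688 + 360 = 3048;  11448 + 3048 = 14496;  36500 + 14496 = 50996;  96803 + 50996 = 147799;  225534 + 147799 = 373333
3048 + 360 = 3408;  14496 + 3408 = 17904;  50996 + 17904 = 68900;  147799 + 68900 = 216699;  373333 + 216699 = 590032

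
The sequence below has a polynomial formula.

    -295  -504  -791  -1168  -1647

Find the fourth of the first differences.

D1: -209, -287, -377, -479
D2: -78, -90, -102
D3: -12, -12

-479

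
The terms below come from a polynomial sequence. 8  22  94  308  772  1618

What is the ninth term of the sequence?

First differences: 14 , 72 , 214 , 464 , 846
Second differences: 58 , 142 , 250 , 382
Third differences: 84 , 108 , 132
Fourth differences: 24 , 24
The fourth differences are constant (24).
132 + 24 = 156;  382 + 156 = 538;  846 + 538 = 1384;  1618 + 1384 = 3002
156 + 24 = 180;  538 + 180 = 718;  1384 + 718 = 2102;  3002 + 2102 = 5104
180 + 24 = 204;  718 + 204 = 922;  2102 + 922 = 3024;  5104 + 3024 = 8128

8128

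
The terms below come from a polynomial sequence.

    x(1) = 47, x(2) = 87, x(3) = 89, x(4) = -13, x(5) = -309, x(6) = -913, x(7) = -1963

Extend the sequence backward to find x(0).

11

D1: 40  2  -102  -296  -604  -1050
D2: -38  -104  -194  -308  -446
D3: -66  -90  -114  -138
D4: -24  -24  -24
The fourth differences are constant at -24.
Work back: -66 + 24 = -42;  -38 + 42 = 4;  40 − 4 = 36;  47 − 36 = 11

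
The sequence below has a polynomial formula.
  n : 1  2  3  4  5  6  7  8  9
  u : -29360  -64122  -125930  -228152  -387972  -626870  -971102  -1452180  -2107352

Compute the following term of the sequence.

Δ: -34762, -61808, -102222, -159820, -238898, -344232, -481078, -655172
Δ²: -27046, -40414, -57598, -79078, -105334, -136846, -174094
Δ³: -13368, -17184, -21480, -26256, -31512, -37248
Δ⁴: -3816, -4296, -4776, -5256, -5736
Δ⁵: -480, -480, -480, -480
Fifth differences constant at -480.
-5736 − 480 = -6216;  -37248 − 6216 = -43464;  -174094 − 43464 = -217558;  -655172 − 217558 = -872730;  -2107352 − 872730 = -2980082

-2980082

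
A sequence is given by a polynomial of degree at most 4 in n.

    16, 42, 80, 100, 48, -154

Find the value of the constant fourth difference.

-24

First differences: 26, 38, 20, -52, -202
Second differences: 12, -18, -72, -150
Third differences: -30, -54, -78
Fourth differences: -24, -24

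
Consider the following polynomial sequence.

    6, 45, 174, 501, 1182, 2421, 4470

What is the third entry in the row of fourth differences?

First differences: 39, 129, 327, 681, 1239, 2049
Second differences: 90, 198, 354, 558, 810
Third differences: 108, 156, 204, 252
Fourth differences: 48, 48, 48

48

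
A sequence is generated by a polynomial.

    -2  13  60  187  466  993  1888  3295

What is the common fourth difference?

24

D1: 15, 47, 127, 279, 527, 895, 1407
D2: 32, 80, 152, 248, 368, 512
D3: 48, 72, 96, 120, 144
D4: 24, 24, 24, 24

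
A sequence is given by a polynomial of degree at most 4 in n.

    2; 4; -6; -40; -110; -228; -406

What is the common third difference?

D1: 2, -10, -34, -70, -118, -178
D2: -12, -24, -36, -48, -60
D3: -12, -12, -12, -12

-12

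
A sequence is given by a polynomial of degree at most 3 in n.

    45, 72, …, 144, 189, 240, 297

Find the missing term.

105

Using the last 4 terms:
First differences: 45  51  57
Second differences: 6  6
Constant second difference = 6.
Extend backward: 45 − 6 = 39;  144 − 39 = 105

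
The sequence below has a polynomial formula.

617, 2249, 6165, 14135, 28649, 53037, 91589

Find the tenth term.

D1: 1632  3916  7970  14514  24388  38552
D2: 2284  4054  6544  9874  14164
D3: 1770  2490  3330  4290
D4: 720  840  960
D5: 120  120
Fifth differences constant at 120.
960 + 120 = 1080;  4290 + 1080 = 5370;  14164 + 5370 = 19534;  38552 + 19534 = 58086;  91589 + 58086 = 149675
1080 + 120 = 1200;  5370 + 1200 = 6570;  19534 + 6570 = 26104;  58086 + 26104 = 84190;  149675 + 84190 = 233865
1200 + 120 = 1320;  6570 + 1320 = 7890;  26104 + 7890 = 33994;  84190 + 33994 = 118184;  233865 + 118184 = 352049

352049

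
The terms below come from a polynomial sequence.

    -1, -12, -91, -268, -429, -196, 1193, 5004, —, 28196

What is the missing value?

13127

Using the first 8 terms:
D1: -11  -79  -177  -161  233  1389  3811
D2: -68  -98  16  394  1156  2422
D3: -30  114  378  762  1266
D4: 144  264  384  504
D5: 120  120  120
Constant fifth difference = 120.
Extend forward: 504 + 120 = 624;  1266 + 624 = 1890;  2422 + 1890 = 4312;  3811 + 4312 = 8123;  5004 + 8123 = 13127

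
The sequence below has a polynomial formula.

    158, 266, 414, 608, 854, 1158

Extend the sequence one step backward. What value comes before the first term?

108  148  194  246  304
40  46  52  58
6  6  6
The third differences are constant at 6.
Work back: 40 − 6 = 34;  108 − 34 = 74;  158 − 74 = 84

84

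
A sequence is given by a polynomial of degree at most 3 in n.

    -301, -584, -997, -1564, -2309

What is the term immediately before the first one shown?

-124

First differences: -283, -413, -567, -745
Second differences: -130, -154, -178
Third differences: -24, -24
The third differences are constant at -24.
Work back: -130 + 24 = -106;  -283 + 106 = -177;  -301 + 177 = -124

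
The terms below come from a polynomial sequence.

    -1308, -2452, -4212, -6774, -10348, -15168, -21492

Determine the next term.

Δ: -1144, -1760, -2562, -3574, -4820, -6324
Δ²: -616, -802, -1012, -1246, -1504
Δ³: -186, -210, -234, -258
Δ⁴: -24, -24, -24
Fourth differences constant at -24.
-258 − 24 = -282;  -1504 − 282 = -1786;  -6324 − 1786 = -8110;  -21492 − 8110 = -29602

-29602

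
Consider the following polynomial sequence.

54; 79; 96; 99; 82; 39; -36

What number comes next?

Δ: 25 , 17 , 3 , -17 , -43 , -75
Δ²: -8 , -14 , -20 , -26 , -32
Δ³: -6 , -6 , -6 , -6
The third differences are constant (-6).
-32 − 6 = -38;  -75 − 38 = -113;  -36 − 113 = -149

-149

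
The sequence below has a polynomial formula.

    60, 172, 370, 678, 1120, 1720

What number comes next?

112, 198, 308, 442, 600
86, 110, 134, 158
24, 24, 24
Third differences constant at 24.
158 + 24 = 182;  600 + 182 = 782;  1720 + 782 = 2502

2502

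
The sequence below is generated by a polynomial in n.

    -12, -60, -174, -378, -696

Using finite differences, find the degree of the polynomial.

-48, -114, -204, -318
-66, -90, -114
-24, -24
The third differences are constant, so the polynomial has degree 3.

3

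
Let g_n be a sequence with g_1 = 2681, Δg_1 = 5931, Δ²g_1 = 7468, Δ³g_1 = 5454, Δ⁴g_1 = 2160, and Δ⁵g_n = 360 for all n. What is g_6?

172716

Build the table forward from the leading diagonal:
D5: 360  360  360  360  360  360
D4: 2160  2520  2880  3240  3600  3960
D3: 5454  7614  10134  13014  16254  19854
D2: 7468  12922  20536  30670  43684  59938
D1: 5931  13399  26321  46857  77527  121211
g: 2681  8612  22011  48332  95189  172716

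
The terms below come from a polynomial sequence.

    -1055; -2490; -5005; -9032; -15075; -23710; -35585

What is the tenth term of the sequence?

-98210

-1435 , -2515 , -4027 , -6043 , -8635 , -11875
-1080 , -1512 , -2016 , -2592 , -3240
-432 , -504 , -576 , -648
-72 , -72 , -72
Constant fourth difference = -72, so extend:
-648 − 72 = -720;  -3240 − 720 = -3960;  -11875 − 3960 = -15835;  -35585 − 15835 = -51420
-720 − 72 = -792;  -3960 − 792 = -4752;  -15835 − 4752 = -20587;  -51420 − 20587 = -72007
-792 − 72 = -864;  -4752 − 864 = -5616;  -20587 − 5616 = -26203;  -72007 − 26203 = -98210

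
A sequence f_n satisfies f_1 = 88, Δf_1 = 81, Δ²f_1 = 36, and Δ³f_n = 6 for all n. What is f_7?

Build the table forward from the leading diagonal:
Third differences: 6  6  6  6  6  6  6
Second differences: 36  42  48  54  60  66  72
First differences: 81  117  159  207  261  321  387
f: 88  169  286  445  652  913  1234

1234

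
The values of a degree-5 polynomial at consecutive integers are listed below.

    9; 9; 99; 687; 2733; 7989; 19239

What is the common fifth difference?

240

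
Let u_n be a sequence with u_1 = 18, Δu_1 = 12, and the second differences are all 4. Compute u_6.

Build the table forward from the leading diagonal:
Δ²: 4  4  4  4  4  4
Δ: 12  16  20  24  28  32
u: 18  30  46  66  90  118

118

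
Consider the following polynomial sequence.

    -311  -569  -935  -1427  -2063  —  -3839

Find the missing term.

-2861

Using the first 5 terms:
Δ: -258, -366, -492, -636
Δ²: -108, -126, -144
Δ³: -18, -18
Constant third difference = -18.
Extend forward: -144 − 18 = -162;  -636 − 162 = -798;  -2063 − 798 = -2861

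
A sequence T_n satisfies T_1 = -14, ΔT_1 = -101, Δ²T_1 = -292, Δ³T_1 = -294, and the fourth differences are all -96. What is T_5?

Build the table forward from the leading diagonal:
Fourth differences: -96  -96  -96  -96  -96
Third differences: -294  -390  -486  -582  -678
Second differences: -292  -586  -976  -1462  -2044
First differences: -101  -393  -979  -1955  -3417
T: -14  -115  -508  -1487  -3442

-3442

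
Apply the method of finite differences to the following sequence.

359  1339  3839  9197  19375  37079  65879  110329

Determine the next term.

176087

Δ: 980, 2500, 5358, 10178, 17704, 28800, 44450
Δ²: 1520, 2858, 4820, 7526, 11096, 15650
Δ³: 1338, 1962, 2706, 3570, 4554
Δ⁴: 624, 744, 864, 984
Δ⁵: 120, 120, 120
Fifth differences constant at 120.
984 + 120 = 1104;  4554 + 1104 = 5658;  15650 + 5658 = 21308;  44450 + 21308 = 65758;  110329 + 65758 = 176087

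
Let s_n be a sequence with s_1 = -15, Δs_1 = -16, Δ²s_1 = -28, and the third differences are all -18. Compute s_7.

-891

Build the table forward from the leading diagonal:
D3: -18, -18, -18, -18, -18, -18, -18
D2: -28, -46, -64, -82, -100, -118, -136
D1: -16, -44, -90, -154, -236, -336, -454
s: -15, -31, -75, -165, -319, -555, -891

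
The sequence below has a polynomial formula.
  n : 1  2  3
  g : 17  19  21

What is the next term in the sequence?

23

First differences: 2, 2
The first differences are constant (2).
21 + 2 = 23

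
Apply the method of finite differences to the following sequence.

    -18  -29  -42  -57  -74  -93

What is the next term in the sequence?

Δ: -11, -13, -15, -17, -19
Δ²: -2, -2, -2, -2
Constant second difference = -2, so extend:
-19 − 2 = -21;  -93 − 21 = -114

-114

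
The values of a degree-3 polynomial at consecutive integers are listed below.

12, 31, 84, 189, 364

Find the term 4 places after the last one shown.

2124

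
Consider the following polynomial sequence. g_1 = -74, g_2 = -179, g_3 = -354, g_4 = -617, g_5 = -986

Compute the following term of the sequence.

Δ: -105  -175  -263  -369
Δ²: -70  -88  -106
Δ³: -18  -18
The third differences are constant (-18).
-106 − 18 = -124;  -369 − 124 = -493;  -986 − 493 = -1479

-1479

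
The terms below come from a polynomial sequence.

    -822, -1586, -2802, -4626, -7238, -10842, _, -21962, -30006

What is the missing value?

-15666

Using the first 6 terms:
D1: -764  -1216  -1824  -2612  -3604
D2: -452  -608  -788  -992
D3: -156  -180  -204
D4: -24  -24
Constant fourth difference = -24.
Extend forward: -204 − 24 = -228;  -992 − 228 = -1220;  -3604 − 1220 = -4824;  -10842 − 4824 = -15666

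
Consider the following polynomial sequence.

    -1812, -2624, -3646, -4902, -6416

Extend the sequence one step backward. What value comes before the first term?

-1186

Δ: -812  -1022  -1256  -1514
Δ²: -210  -234  -258
Δ³: -24  -24
The third differences are constant at -24.
Work back: -210 + 24 = -186;  -812 + 186 = -626;  -1812 + 626 = -1186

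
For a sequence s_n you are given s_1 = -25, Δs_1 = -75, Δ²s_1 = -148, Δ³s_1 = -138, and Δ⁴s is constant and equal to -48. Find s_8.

-10168

Build the table forward from the leading diagonal:
D4: -48, -48, -48, -48, -48, -48, -48, -48
D3: -138, -186, -234, -282, -330, -378, -426, -474
D2: -148, -286, -472, -706, -988, -1318, -1696, -2122
D1: -75, -223, -509, -981, -1687, -2675, -3993, -5689
s: -25, -100, -323, -832, -1813, -3500, -6175, -10168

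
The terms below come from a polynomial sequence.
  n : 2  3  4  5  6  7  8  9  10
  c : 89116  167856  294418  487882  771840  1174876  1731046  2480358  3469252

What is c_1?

First differences: 78740, 126562, 193464, 283958, 403036, 556170, 749312, 988894
Second differences: 47822, 66902, 90494, 119078, 153134, 193142, 239582
Third differences: 19080, 23592, 28584, 34056, 40008, 46440
Fourth differences: 4512, 4992, 5472, 5952, 6432
Fifth differences: 480, 480, 480, 480
The fifth differences are constant at 480.
Work back: 4512 − 480 = 4032;  19080 − 4032 = 15048;  47822 − 15048 = 32774;  78740 − 32774 = 45966;  89116 − 45966 = 43150

43150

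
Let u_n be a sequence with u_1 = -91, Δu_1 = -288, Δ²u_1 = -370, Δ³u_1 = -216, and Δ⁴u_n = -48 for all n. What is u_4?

Build the table forward from the leading diagonal:
D4: -48  -48  -48  -48
D3: -216  -264  -312  -360
D2: -370  -586  -850  -1162
D1: -288  -658  -1244  -2094
u: -91  -379  -1037  -2281

-2281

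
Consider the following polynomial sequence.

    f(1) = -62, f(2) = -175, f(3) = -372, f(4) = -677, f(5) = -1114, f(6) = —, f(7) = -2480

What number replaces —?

-1707

Using the first 5 terms:
Δ: -113  -197  -305  -437
Δ²: -84  -108  -132
Δ³: -24  -24
Constant third difference = -24.
Extend forward: -132 − 24 = -156;  -437 − 156 = -593;  -1114 − 593 = -1707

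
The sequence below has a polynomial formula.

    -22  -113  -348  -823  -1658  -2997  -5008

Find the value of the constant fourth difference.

-24

Δ: -91, -235, -475, -835, -1339, -2011
Δ²: -144, -240, -360, -504, -672
Δ³: -96, -120, -144, -168
Δ⁴: -24, -24, -24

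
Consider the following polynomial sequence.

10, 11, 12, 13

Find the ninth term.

18

Δ: 1 , 1 , 1
Constant first difference = 1, so extend:
13 + 1 = 14
14 + 1 = 15
15 + 1 = 16
16 + 1 = 17
17 + 1 = 18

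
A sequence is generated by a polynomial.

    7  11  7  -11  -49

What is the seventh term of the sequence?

-209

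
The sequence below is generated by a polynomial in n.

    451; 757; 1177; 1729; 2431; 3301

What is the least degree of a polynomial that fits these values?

3

Δ: 306, 420, 552, 702, 870
Δ²: 114, 132, 150, 168
Δ³: 18, 18, 18
The third differences are constant, so the polynomial has degree 3.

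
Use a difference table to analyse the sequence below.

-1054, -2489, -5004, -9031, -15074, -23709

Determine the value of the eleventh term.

-130964

-1435 , -2515 , -4027 , -6043 , -8635
-1080 , -1512 , -2016 , -2592
-432 , -504 , -576
-72 , -72
The fourth differences are constant (-72).
-576 − 72 = -648;  -2592 − 648 = -3240;  -8635 − 3240 = -11875;  -23709 − 11875 = -35584
-648 − 72 = -720;  -3240 − 720 = -3960;  -11875 − 3960 = -15835;  -35584 − 15835 = -51419
-720 − 72 = -792;  -3960 − 792 = -4752;  -15835 − 4752 = -20587;  -51419 − 20587 = -72006
-792 − 72 = -864;  -4752 − 864 = -5616;  -20587 − 5616 = -26203;  -72006 − 26203 = -98209
-864 − 72 = -936;  -5616 − 936 = -6552;  -26203 − 6552 = -32755;  -98209 − 32755 = -130964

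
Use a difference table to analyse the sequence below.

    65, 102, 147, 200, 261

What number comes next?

330

D1: 37, 45, 53, 61
D2: 8, 8, 8
The second differences are constant (8).
61 + 8 = 69;  261 + 69 = 330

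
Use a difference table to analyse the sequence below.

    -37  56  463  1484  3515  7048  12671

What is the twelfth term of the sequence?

93  407  1021  2031  3533  5623
314  614  1010  1502  2090
300  396  492  588
96  96  96
Constant fourth difference = 96, so extend:
588 + 96 = 684;  2090 + 684 = 2774;  5623 + 2774 = 8397;  12671 + 8397 = 21068
684 + 96 = 780;  2774 + 780 = 3554;  8397 + 3554 = 11951;  21068 + 11951 = 33019
780 + 96 = 876;  3554 + 876 = 4430;  11951 + 4430 = 16381;  33019 + 16381 = 49400
876 + 96 = 972;  4430 + 972 = 5402;  16381 + 5402 = 21783;  49400 + 21783 = 71183
972 + 96 = 1068;  5402 + 1068 = 6470;  21783 + 6470 = 28253;  71183 + 28253 = 99436

99436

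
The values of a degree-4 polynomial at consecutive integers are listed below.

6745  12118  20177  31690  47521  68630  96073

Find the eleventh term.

Δ: 5373 , 8059 , 11513 , 15831 , 21109 , 27443
Δ²: 2686 , 3454 , 4318 , 5278 , 6334
Δ³: 768 , 864 , 960 , 1056
Δ⁴: 96 , 96 , 96
Constant fourth difference = 96, so extend:
1056 + 96 = 1152;  6334 + 1152 = 7486;  27443 + 7486 = 34929;  96073 + 34929 = 131002
1152 + 96 = 1248;  7486 + 1248 = 8734;  34929 + 8734 = 43663;  131002 + 43663 = 174665
1248 + 96 = 1344;  8734 + 1344 = 10078;  43663 + 10078 = 53741;  174665 + 53741 = 228406
1344 + 96 = 1440;  10078 + 1440 = 11518;  53741 + 11518 = 65259;  228406 + 65259 = 293665

293665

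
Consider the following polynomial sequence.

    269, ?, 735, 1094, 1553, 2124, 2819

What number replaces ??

464

Using the last 5 terms:
First differences: 359, 459, 571, 695
Second differences: 100, 112, 124
Third differences: 12, 12
Constant third difference = 12.
Extend backward: 100 − 12 = 88;  359 − 88 = 271;  735 − 271 = 464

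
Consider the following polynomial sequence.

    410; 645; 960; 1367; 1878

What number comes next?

2505

First differences: 235 , 315 , 407 , 511
Second differences: 80 , 92 , 104
Third differences: 12 , 12
The third differences are constant (12).
104 + 12 = 116;  511 + 116 = 627;  1878 + 627 = 2505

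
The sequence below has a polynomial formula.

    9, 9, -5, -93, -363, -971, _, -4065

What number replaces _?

Using the first 6 terms:
Δ: 0  -14  -88  -270  -608
Δ²: -14  -74  -182  -338
Δ³: -60  -108  -156
Δ⁴: -48  -48
Constant fourth difference = -48.
Extend forward: -156 − 48 = -204;  -338 − 204 = -542;  -608 − 542 = -1150;  -971 − 1150 = -2121

-2121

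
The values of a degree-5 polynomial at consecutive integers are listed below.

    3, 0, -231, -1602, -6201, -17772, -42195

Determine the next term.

-87966

First differences: -3 , -231 , -1371 , -4599 , -11571 , -24423
Second differences: -228 , -1140 , -3228 , -6972 , -12852
Third differences: -912 , -2088 , -3744 , -5880
Fourth differences: -1176 , -1656 , -2136
Fifth differences: -480 , -480
Fifth differences constant at -480.
-2136 − 480 = -2616;  -5880 − 2616 = -8496;  -12852 − 8496 = -21348;  -24423 − 21348 = -45771;  -42195 − 45771 = -87966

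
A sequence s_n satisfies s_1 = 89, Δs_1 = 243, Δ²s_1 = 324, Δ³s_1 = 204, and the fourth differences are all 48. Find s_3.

Build the table forward from the leading diagonal:
Δ⁴: 48, 48, 48
Δ³: 204, 252, 300
Δ²: 324, 528, 780
Δ: 243, 567, 1095
s: 89, 332, 899

899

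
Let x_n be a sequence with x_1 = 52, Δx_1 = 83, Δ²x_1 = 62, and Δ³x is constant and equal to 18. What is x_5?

Build the table forward from the leading diagonal:
Δ³: 18, 18, 18, 18, 18
Δ²: 62, 80, 98, 116, 134
Δ: 83, 145, 225, 323, 439
x: 52, 135, 280, 505, 828

828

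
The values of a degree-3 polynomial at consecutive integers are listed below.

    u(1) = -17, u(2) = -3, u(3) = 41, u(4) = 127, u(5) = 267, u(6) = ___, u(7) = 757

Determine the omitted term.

Using the first 5 terms:
D1: 14, 44, 86, 140
D2: 30, 42, 54
D3: 12, 12
Constant third difference = 12.
Extend forward: 54 + 12 = 66;  140 + 66 = 206;  267 + 206 = 473

473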